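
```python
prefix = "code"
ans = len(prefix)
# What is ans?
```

Answer: 4

Derivation:
Trace (tracking ans):
prefix = 'code'  # -> prefix = 'code'
ans = len(prefix)  # -> ans = 4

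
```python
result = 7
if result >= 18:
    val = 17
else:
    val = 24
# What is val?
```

Trace (tracking val):
result = 7  # -> result = 7
if result >= 18:  # condition is False
else:
    val = 24  # -> val = 24

Answer: 24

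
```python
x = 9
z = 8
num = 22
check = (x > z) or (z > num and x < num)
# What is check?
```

Trace (tracking check):
x = 9  # -> x = 9
z = 8  # -> z = 8
num = 22  # -> num = 22
check = x > z or (z > num and x < num)  # -> check = True

Answer: True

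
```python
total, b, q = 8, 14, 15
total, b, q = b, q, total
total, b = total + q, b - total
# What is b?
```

Trace (tracking b):
total, b, q = (8, 14, 15)  # -> total = 8, b = 14, q = 15
total, b, q = (b, q, total)  # -> total = 14, b = 15, q = 8
total, b = (total + q, b - total)  # -> total = 22, b = 1

Answer: 1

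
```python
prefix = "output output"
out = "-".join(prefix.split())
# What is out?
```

Answer: 'output-output'

Derivation:
Trace (tracking out):
prefix = 'output output'  # -> prefix = 'output output'
out = '-'.join(prefix.split())  # -> out = 'output-output'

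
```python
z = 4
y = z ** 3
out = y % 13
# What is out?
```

Answer: 12

Derivation:
Trace (tracking out):
z = 4  # -> z = 4
y = z ** 3  # -> y = 64
out = y % 13  # -> out = 12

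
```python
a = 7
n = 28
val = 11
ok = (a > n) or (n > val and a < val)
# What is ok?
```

Trace (tracking ok):
a = 7  # -> a = 7
n = 28  # -> n = 28
val = 11  # -> val = 11
ok = a > n or (n > val and a < val)  # -> ok = True

Answer: True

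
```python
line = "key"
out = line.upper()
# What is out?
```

Answer: 'KEY'

Derivation:
Trace (tracking out):
line = 'key'  # -> line = 'key'
out = line.upper()  # -> out = 'KEY'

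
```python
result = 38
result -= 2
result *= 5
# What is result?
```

Trace (tracking result):
result = 38  # -> result = 38
result -= 2  # -> result = 36
result *= 5  # -> result = 180

Answer: 180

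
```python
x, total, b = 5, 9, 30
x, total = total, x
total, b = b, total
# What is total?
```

Trace (tracking total):
x, total, b = (5, 9, 30)  # -> x = 5, total = 9, b = 30
x, total = (total, x)  # -> x = 9, total = 5
total, b = (b, total)  # -> total = 30, b = 5

Answer: 30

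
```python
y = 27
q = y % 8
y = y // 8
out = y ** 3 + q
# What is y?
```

Answer: 3

Derivation:
Trace (tracking y):
y = 27  # -> y = 27
q = y % 8  # -> q = 3
y = y // 8  # -> y = 3
out = y ** 3 + q  # -> out = 30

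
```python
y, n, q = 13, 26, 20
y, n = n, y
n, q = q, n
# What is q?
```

Trace (tracking q):
y, n, q = (13, 26, 20)  # -> y = 13, n = 26, q = 20
y, n = (n, y)  # -> y = 26, n = 13
n, q = (q, n)  # -> n = 20, q = 13

Answer: 13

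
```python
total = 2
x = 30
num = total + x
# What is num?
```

Trace (tracking num):
total = 2  # -> total = 2
x = 30  # -> x = 30
num = total + x  # -> num = 32

Answer: 32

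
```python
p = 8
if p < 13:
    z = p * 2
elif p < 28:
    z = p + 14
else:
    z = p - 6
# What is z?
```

Answer: 16

Derivation:
Trace (tracking z):
p = 8  # -> p = 8
if p < 13:  # condition is True
    z = p * 2  # -> z = 16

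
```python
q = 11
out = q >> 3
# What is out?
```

Answer: 1

Derivation:
Trace (tracking out):
q = 11  # -> q = 11
out = q >> 3  # -> out = 1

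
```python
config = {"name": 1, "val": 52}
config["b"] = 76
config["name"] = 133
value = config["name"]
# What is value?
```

Answer: 133

Derivation:
Trace (tracking value):
config = {'name': 1, 'val': 52}  # -> config = {'name': 1, 'val': 52}
config['b'] = 76  # -> config = {'name': 1, 'val': 52, 'b': 76}
config['name'] = 133  # -> config = {'name': 133, 'val': 52, 'b': 76}
value = config['name']  # -> value = 133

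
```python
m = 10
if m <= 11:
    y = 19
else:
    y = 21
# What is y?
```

Trace (tracking y):
m = 10  # -> m = 10
if m <= 11:  # condition is True
    y = 19  # -> y = 19

Answer: 19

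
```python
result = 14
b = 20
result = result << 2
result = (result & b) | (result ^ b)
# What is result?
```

Trace (tracking result):
result = 14  # -> result = 14
b = 20  # -> b = 20
result = result << 2  # -> result = 56
result = result & b | result ^ b  # -> result = 60

Answer: 60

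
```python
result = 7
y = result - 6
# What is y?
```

Answer: 1

Derivation:
Trace (tracking y):
result = 7  # -> result = 7
y = result - 6  # -> y = 1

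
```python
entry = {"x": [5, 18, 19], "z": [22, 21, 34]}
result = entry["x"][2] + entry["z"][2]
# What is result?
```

Answer: 53

Derivation:
Trace (tracking result):
entry = {'x': [5, 18, 19], 'z': [22, 21, 34]}  # -> entry = {'x': [5, 18, 19], 'z': [22, 21, 34]}
result = entry['x'][2] + entry['z'][2]  # -> result = 53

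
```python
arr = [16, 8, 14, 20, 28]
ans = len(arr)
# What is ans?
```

Trace (tracking ans):
arr = [16, 8, 14, 20, 28]  # -> arr = [16, 8, 14, 20, 28]
ans = len(arr)  # -> ans = 5

Answer: 5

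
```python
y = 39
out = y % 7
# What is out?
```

Trace (tracking out):
y = 39  # -> y = 39
out = y % 7  # -> out = 4

Answer: 4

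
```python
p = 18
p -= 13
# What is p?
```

Trace (tracking p):
p = 18  # -> p = 18
p -= 13  # -> p = 5

Answer: 5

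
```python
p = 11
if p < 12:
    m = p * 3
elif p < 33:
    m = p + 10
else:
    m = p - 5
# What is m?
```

Trace (tracking m):
p = 11  # -> p = 11
if p < 12:  # condition is True
    m = p * 3  # -> m = 33

Answer: 33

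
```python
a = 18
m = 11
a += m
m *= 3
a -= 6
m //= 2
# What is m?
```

Trace (tracking m):
a = 18  # -> a = 18
m = 11  # -> m = 11
a += m  # -> a = 29
m *= 3  # -> m = 33
a -= 6  # -> a = 23
m //= 2  # -> m = 16

Answer: 16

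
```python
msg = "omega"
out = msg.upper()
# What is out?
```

Trace (tracking out):
msg = 'omega'  # -> msg = 'omega'
out = msg.upper()  # -> out = 'OMEGA'

Answer: 'OMEGA'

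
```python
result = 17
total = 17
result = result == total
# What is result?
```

Answer: True

Derivation:
Trace (tracking result):
result = 17  # -> result = 17
total = 17  # -> total = 17
result = result == total  # -> result = True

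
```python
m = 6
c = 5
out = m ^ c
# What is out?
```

Answer: 3

Derivation:
Trace (tracking out):
m = 6  # -> m = 6
c = 5  # -> c = 5
out = m ^ c  # -> out = 3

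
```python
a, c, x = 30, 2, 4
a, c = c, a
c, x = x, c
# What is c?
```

Trace (tracking c):
a, c, x = (30, 2, 4)  # -> a = 30, c = 2, x = 4
a, c = (c, a)  # -> a = 2, c = 30
c, x = (x, c)  # -> c = 4, x = 30

Answer: 4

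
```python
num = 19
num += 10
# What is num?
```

Trace (tracking num):
num = 19  # -> num = 19
num += 10  # -> num = 29

Answer: 29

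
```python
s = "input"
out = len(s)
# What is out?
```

Trace (tracking out):
s = 'input'  # -> s = 'input'
out = len(s)  # -> out = 5

Answer: 5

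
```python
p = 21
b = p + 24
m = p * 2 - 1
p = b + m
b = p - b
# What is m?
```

Trace (tracking m):
p = 21  # -> p = 21
b = p + 24  # -> b = 45
m = p * 2 - 1  # -> m = 41
p = b + m  # -> p = 86
b = p - b  # -> b = 41

Answer: 41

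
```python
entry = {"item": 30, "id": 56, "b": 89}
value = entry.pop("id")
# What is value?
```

Answer: 56

Derivation:
Trace (tracking value):
entry = {'item': 30, 'id': 56, 'b': 89}  # -> entry = {'item': 30, 'id': 56, 'b': 89}
value = entry.pop('id')  # -> value = 56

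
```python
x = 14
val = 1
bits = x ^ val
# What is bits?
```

Answer: 15

Derivation:
Trace (tracking bits):
x = 14  # -> x = 14
val = 1  # -> val = 1
bits = x ^ val  # -> bits = 15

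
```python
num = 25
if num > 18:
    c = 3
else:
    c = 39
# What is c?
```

Answer: 3

Derivation:
Trace (tracking c):
num = 25  # -> num = 25
if num > 18:  # condition is True
    c = 3  # -> c = 3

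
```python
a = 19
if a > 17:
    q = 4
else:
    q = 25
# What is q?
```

Answer: 4

Derivation:
Trace (tracking q):
a = 19  # -> a = 19
if a > 17:  # condition is True
    q = 4  # -> q = 4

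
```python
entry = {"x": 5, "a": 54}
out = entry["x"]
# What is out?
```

Trace (tracking out):
entry = {'x': 5, 'a': 54}  # -> entry = {'x': 5, 'a': 54}
out = entry['x']  # -> out = 5

Answer: 5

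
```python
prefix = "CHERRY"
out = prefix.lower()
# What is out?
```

Trace (tracking out):
prefix = 'CHERRY'  # -> prefix = 'CHERRY'
out = prefix.lower()  # -> out = 'cherry'

Answer: 'cherry'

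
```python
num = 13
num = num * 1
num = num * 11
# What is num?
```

Trace (tracking num):
num = 13  # -> num = 13
num = num * 1  # -> num = 13
num = num * 11  # -> num = 143

Answer: 143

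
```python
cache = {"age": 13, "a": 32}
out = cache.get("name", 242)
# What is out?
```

Trace (tracking out):
cache = {'age': 13, 'a': 32}  # -> cache = {'age': 13, 'a': 32}
out = cache.get('name', 242)  # -> out = 242

Answer: 242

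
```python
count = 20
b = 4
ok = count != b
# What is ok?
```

Trace (tracking ok):
count = 20  # -> count = 20
b = 4  # -> b = 4
ok = count != b  # -> ok = True

Answer: True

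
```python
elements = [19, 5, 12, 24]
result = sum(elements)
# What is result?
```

Trace (tracking result):
elements = [19, 5, 12, 24]  # -> elements = [19, 5, 12, 24]
result = sum(elements)  # -> result = 60

Answer: 60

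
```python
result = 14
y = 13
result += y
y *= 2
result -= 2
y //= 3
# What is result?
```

Trace (tracking result):
result = 14  # -> result = 14
y = 13  # -> y = 13
result += y  # -> result = 27
y *= 2  # -> y = 26
result -= 2  # -> result = 25
y //= 3  # -> y = 8

Answer: 25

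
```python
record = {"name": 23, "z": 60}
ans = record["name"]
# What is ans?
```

Answer: 23

Derivation:
Trace (tracking ans):
record = {'name': 23, 'z': 60}  # -> record = {'name': 23, 'z': 60}
ans = record['name']  # -> ans = 23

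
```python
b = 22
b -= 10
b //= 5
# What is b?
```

Answer: 2

Derivation:
Trace (tracking b):
b = 22  # -> b = 22
b -= 10  # -> b = 12
b //= 5  # -> b = 2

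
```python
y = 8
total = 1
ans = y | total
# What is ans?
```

Answer: 9

Derivation:
Trace (tracking ans):
y = 8  # -> y = 8
total = 1  # -> total = 1
ans = y | total  # -> ans = 9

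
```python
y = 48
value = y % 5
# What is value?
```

Trace (tracking value):
y = 48  # -> y = 48
value = y % 5  # -> value = 3

Answer: 3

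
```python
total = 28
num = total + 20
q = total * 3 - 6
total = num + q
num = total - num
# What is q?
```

Trace (tracking q):
total = 28  # -> total = 28
num = total + 20  # -> num = 48
q = total * 3 - 6  # -> q = 78
total = num + q  # -> total = 126
num = total - num  # -> num = 78

Answer: 78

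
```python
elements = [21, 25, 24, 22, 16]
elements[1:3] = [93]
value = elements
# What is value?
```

Trace (tracking value):
elements = [21, 25, 24, 22, 16]  # -> elements = [21, 25, 24, 22, 16]
elements[1:3] = [93]  # -> elements = [21, 93, 22, 16]
value = elements  # -> value = [21, 93, 22, 16]

Answer: [21, 93, 22, 16]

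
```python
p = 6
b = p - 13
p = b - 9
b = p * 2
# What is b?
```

Trace (tracking b):
p = 6  # -> p = 6
b = p - 13  # -> b = -7
p = b - 9  # -> p = -16
b = p * 2  # -> b = -32

Answer: -32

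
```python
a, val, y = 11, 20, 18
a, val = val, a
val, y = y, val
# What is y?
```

Answer: 11

Derivation:
Trace (tracking y):
a, val, y = (11, 20, 18)  # -> a = 11, val = 20, y = 18
a, val = (val, a)  # -> a = 20, val = 11
val, y = (y, val)  # -> val = 18, y = 11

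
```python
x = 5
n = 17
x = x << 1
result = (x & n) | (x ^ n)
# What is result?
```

Trace (tracking result):
x = 5  # -> x = 5
n = 17  # -> n = 17
x = x << 1  # -> x = 10
result = x & n | x ^ n  # -> result = 27

Answer: 27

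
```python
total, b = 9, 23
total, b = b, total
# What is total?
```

Answer: 23

Derivation:
Trace (tracking total):
total, b = (9, 23)  # -> total = 9, b = 23
total, b = (b, total)  # -> total = 23, b = 9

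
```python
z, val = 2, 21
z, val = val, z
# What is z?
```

Trace (tracking z):
z, val = (2, 21)  # -> z = 2, val = 21
z, val = (val, z)  # -> z = 21, val = 2

Answer: 21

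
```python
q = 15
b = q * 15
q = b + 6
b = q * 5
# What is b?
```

Answer: 1155

Derivation:
Trace (tracking b):
q = 15  # -> q = 15
b = q * 15  # -> b = 225
q = b + 6  # -> q = 231
b = q * 5  # -> b = 1155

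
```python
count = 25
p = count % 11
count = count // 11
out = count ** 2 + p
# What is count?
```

Trace (tracking count):
count = 25  # -> count = 25
p = count % 11  # -> p = 3
count = count // 11  # -> count = 2
out = count ** 2 + p  # -> out = 7

Answer: 2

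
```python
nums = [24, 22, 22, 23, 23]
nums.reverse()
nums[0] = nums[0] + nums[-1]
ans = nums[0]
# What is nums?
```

Answer: [47, 23, 22, 22, 24]

Derivation:
Trace (tracking nums):
nums = [24, 22, 22, 23, 23]  # -> nums = [24, 22, 22, 23, 23]
nums.reverse()  # -> nums = [23, 23, 22, 22, 24]
nums[0] = nums[0] + nums[-1]  # -> nums = [47, 23, 22, 22, 24]
ans = nums[0]  # -> ans = 47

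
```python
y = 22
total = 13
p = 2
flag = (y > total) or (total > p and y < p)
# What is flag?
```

Answer: True

Derivation:
Trace (tracking flag):
y = 22  # -> y = 22
total = 13  # -> total = 13
p = 2  # -> p = 2
flag = y > total or (total > p and y < p)  # -> flag = True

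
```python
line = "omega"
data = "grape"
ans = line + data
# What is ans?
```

Trace (tracking ans):
line = 'omega'  # -> line = 'omega'
data = 'grape'  # -> data = 'grape'
ans = line + data  # -> ans = 'omegagrape'

Answer: 'omegagrape'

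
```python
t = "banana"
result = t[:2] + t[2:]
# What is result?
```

Trace (tracking result):
t = 'banana'  # -> t = 'banana'
result = t[:2] + t[2:]  # -> result = 'banana'

Answer: 'banana'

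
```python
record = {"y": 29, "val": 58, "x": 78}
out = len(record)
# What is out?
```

Trace (tracking out):
record = {'y': 29, 'val': 58, 'x': 78}  # -> record = {'y': 29, 'val': 58, 'x': 78}
out = len(record)  # -> out = 3

Answer: 3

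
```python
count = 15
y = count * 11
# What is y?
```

Answer: 165

Derivation:
Trace (tracking y):
count = 15  # -> count = 15
y = count * 11  # -> y = 165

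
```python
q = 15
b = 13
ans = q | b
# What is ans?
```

Trace (tracking ans):
q = 15  # -> q = 15
b = 13  # -> b = 13
ans = q | b  # -> ans = 15

Answer: 15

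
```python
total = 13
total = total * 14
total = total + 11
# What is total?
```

Answer: 193

Derivation:
Trace (tracking total):
total = 13  # -> total = 13
total = total * 14  # -> total = 182
total = total + 11  # -> total = 193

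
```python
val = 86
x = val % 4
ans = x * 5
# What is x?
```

Trace (tracking x):
val = 86  # -> val = 86
x = val % 4  # -> x = 2
ans = x * 5  # -> ans = 10

Answer: 2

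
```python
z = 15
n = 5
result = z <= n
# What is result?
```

Trace (tracking result):
z = 15  # -> z = 15
n = 5  # -> n = 5
result = z <= n  # -> result = False

Answer: False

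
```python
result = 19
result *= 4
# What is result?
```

Trace (tracking result):
result = 19  # -> result = 19
result *= 4  # -> result = 76

Answer: 76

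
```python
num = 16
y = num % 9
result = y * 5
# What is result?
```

Answer: 35

Derivation:
Trace (tracking result):
num = 16  # -> num = 16
y = num % 9  # -> y = 7
result = y * 5  # -> result = 35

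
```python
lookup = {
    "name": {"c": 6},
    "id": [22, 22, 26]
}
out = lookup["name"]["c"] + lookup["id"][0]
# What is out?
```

Trace (tracking out):
lookup = {'name': {'c': 6}, 'id': [22, 22, 26]}  # -> lookup = {'name': {'c': 6}, 'id': [22, 22, 26]}
out = lookup['name']['c'] + lookup['id'][0]  # -> out = 28

Answer: 28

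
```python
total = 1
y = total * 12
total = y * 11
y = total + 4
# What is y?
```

Trace (tracking y):
total = 1  # -> total = 1
y = total * 12  # -> y = 12
total = y * 11  # -> total = 132
y = total + 4  # -> y = 136

Answer: 136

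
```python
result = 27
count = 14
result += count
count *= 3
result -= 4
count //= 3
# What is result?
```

Trace (tracking result):
result = 27  # -> result = 27
count = 14  # -> count = 14
result += count  # -> result = 41
count *= 3  # -> count = 42
result -= 4  # -> result = 37
count //= 3  # -> count = 14

Answer: 37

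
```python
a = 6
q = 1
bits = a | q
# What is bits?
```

Answer: 7

Derivation:
Trace (tracking bits):
a = 6  # -> a = 6
q = 1  # -> q = 1
bits = a | q  # -> bits = 7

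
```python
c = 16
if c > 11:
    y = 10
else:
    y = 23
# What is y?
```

Answer: 10

Derivation:
Trace (tracking y):
c = 16  # -> c = 16
if c > 11:  # condition is True
    y = 10  # -> y = 10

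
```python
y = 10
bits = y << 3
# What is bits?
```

Trace (tracking bits):
y = 10  # -> y = 10
bits = y << 3  # -> bits = 80

Answer: 80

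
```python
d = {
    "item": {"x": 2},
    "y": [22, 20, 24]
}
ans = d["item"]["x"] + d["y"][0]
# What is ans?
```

Answer: 24

Derivation:
Trace (tracking ans):
d = {'item': {'x': 2}, 'y': [22, 20, 24]}  # -> d = {'item': {'x': 2}, 'y': [22, 20, 24]}
ans = d['item']['x'] + d['y'][0]  # -> ans = 24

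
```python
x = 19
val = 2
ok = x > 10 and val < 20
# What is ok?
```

Answer: True

Derivation:
Trace (tracking ok):
x = 19  # -> x = 19
val = 2  # -> val = 2
ok = x > 10 and val < 20  # -> ok = True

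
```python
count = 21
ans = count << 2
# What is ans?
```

Answer: 84

Derivation:
Trace (tracking ans):
count = 21  # -> count = 21
ans = count << 2  # -> ans = 84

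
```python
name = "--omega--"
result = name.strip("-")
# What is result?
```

Answer: 'omega'

Derivation:
Trace (tracking result):
name = '--omega--'  # -> name = '--omega--'
result = name.strip('-')  # -> result = 'omega'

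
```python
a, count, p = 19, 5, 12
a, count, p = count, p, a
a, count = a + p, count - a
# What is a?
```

Answer: 24

Derivation:
Trace (tracking a):
a, count, p = (19, 5, 12)  # -> a = 19, count = 5, p = 12
a, count, p = (count, p, a)  # -> a = 5, count = 12, p = 19
a, count = (a + p, count - a)  # -> a = 24, count = 7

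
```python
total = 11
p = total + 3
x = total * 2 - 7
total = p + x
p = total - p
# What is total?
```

Trace (tracking total):
total = 11  # -> total = 11
p = total + 3  # -> p = 14
x = total * 2 - 7  # -> x = 15
total = p + x  # -> total = 29
p = total - p  # -> p = 15

Answer: 29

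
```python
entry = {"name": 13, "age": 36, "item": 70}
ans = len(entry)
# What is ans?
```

Trace (tracking ans):
entry = {'name': 13, 'age': 36, 'item': 70}  # -> entry = {'name': 13, 'age': 36, 'item': 70}
ans = len(entry)  # -> ans = 3

Answer: 3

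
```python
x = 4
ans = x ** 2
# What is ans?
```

Trace (tracking ans):
x = 4  # -> x = 4
ans = x ** 2  # -> ans = 16

Answer: 16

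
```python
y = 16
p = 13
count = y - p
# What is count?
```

Answer: 3

Derivation:
Trace (tracking count):
y = 16  # -> y = 16
p = 13  # -> p = 13
count = y - p  # -> count = 3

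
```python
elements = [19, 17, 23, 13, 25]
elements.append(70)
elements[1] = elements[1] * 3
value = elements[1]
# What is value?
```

Trace (tracking value):
elements = [19, 17, 23, 13, 25]  # -> elements = [19, 17, 23, 13, 25]
elements.append(70)  # -> elements = [19, 17, 23, 13, 25, 70]
elements[1] = elements[1] * 3  # -> elements = [19, 51, 23, 13, 25, 70]
value = elements[1]  # -> value = 51

Answer: 51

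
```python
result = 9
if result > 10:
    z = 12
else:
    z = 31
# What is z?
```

Answer: 31

Derivation:
Trace (tracking z):
result = 9  # -> result = 9
if result > 10:  # condition is False
else:
    z = 31  # -> z = 31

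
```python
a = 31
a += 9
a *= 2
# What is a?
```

Answer: 80

Derivation:
Trace (tracking a):
a = 31  # -> a = 31
a += 9  # -> a = 40
a *= 2  # -> a = 80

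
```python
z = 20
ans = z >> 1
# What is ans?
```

Trace (tracking ans):
z = 20  # -> z = 20
ans = z >> 1  # -> ans = 10

Answer: 10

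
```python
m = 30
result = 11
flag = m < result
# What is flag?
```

Answer: False

Derivation:
Trace (tracking flag):
m = 30  # -> m = 30
result = 11  # -> result = 11
flag = m < result  # -> flag = False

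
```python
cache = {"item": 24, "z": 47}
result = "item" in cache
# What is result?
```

Answer: True

Derivation:
Trace (tracking result):
cache = {'item': 24, 'z': 47}  # -> cache = {'item': 24, 'z': 47}
result = 'item' in cache  # -> result = True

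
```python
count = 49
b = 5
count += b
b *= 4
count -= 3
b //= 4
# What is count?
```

Trace (tracking count):
count = 49  # -> count = 49
b = 5  # -> b = 5
count += b  # -> count = 54
b *= 4  # -> b = 20
count -= 3  # -> count = 51
b //= 4  # -> b = 5

Answer: 51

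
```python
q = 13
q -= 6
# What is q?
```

Trace (tracking q):
q = 13  # -> q = 13
q -= 6  # -> q = 7

Answer: 7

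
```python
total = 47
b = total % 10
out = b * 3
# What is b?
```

Trace (tracking b):
total = 47  # -> total = 47
b = total % 10  # -> b = 7
out = b * 3  # -> out = 21

Answer: 7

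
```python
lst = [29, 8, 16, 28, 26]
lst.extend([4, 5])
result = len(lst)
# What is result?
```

Trace (tracking result):
lst = [29, 8, 16, 28, 26]  # -> lst = [29, 8, 16, 28, 26]
lst.extend([4, 5])  # -> lst = [29, 8, 16, 28, 26, 4, 5]
result = len(lst)  # -> result = 7

Answer: 7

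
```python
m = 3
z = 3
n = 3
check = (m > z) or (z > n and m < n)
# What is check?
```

Trace (tracking check):
m = 3  # -> m = 3
z = 3  # -> z = 3
n = 3  # -> n = 3
check = m > z or (z > n and m < n)  # -> check = False

Answer: False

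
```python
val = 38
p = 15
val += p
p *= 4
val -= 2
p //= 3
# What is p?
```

Answer: 20

Derivation:
Trace (tracking p):
val = 38  # -> val = 38
p = 15  # -> p = 15
val += p  # -> val = 53
p *= 4  # -> p = 60
val -= 2  # -> val = 51
p //= 3  # -> p = 20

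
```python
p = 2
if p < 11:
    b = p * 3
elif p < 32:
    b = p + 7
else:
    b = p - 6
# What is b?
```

Trace (tracking b):
p = 2  # -> p = 2
if p < 11:  # condition is True
    b = p * 3  # -> b = 6

Answer: 6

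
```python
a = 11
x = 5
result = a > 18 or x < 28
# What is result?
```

Answer: True

Derivation:
Trace (tracking result):
a = 11  # -> a = 11
x = 5  # -> x = 5
result = a > 18 or x < 28  # -> result = True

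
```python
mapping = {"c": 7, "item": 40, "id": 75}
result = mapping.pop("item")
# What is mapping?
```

Trace (tracking mapping):
mapping = {'c': 7, 'item': 40, 'id': 75}  # -> mapping = {'c': 7, 'item': 40, 'id': 75}
result = mapping.pop('item')  # -> result = 40

Answer: {'c': 7, 'id': 75}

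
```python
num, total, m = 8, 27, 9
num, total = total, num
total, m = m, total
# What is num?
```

Trace (tracking num):
num, total, m = (8, 27, 9)  # -> num = 8, total = 27, m = 9
num, total = (total, num)  # -> num = 27, total = 8
total, m = (m, total)  # -> total = 9, m = 8

Answer: 27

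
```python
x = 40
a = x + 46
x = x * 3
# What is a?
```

Trace (tracking a):
x = 40  # -> x = 40
a = x + 46  # -> a = 86
x = x * 3  # -> x = 120

Answer: 86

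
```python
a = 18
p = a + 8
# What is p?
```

Trace (tracking p):
a = 18  # -> a = 18
p = a + 8  # -> p = 26

Answer: 26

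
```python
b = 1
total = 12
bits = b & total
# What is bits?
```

Answer: 0

Derivation:
Trace (tracking bits):
b = 1  # -> b = 1
total = 12  # -> total = 12
bits = b & total  # -> bits = 0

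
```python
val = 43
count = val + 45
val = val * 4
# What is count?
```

Trace (tracking count):
val = 43  # -> val = 43
count = val + 45  # -> count = 88
val = val * 4  # -> val = 172

Answer: 88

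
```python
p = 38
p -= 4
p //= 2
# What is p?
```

Answer: 17

Derivation:
Trace (tracking p):
p = 38  # -> p = 38
p -= 4  # -> p = 34
p //= 2  # -> p = 17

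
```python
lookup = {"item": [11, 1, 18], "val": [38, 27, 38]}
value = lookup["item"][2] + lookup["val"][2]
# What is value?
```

Answer: 56

Derivation:
Trace (tracking value):
lookup = {'item': [11, 1, 18], 'val': [38, 27, 38]}  # -> lookup = {'item': [11, 1, 18], 'val': [38, 27, 38]}
value = lookup['item'][2] + lookup['val'][2]  # -> value = 56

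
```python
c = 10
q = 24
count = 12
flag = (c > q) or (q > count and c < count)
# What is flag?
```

Answer: True

Derivation:
Trace (tracking flag):
c = 10  # -> c = 10
q = 24  # -> q = 24
count = 12  # -> count = 12
flag = c > q or (q > count and c < count)  # -> flag = True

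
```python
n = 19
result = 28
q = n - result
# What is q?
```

Trace (tracking q):
n = 19  # -> n = 19
result = 28  # -> result = 28
q = n - result  # -> q = -9

Answer: -9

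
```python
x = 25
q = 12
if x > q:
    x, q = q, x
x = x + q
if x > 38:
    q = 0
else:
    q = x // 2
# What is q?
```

Answer: 18

Derivation:
Trace (tracking q):
x = 25  # -> x = 25
q = 12  # -> q = 12
if x > q:  # condition is True
    x, q = (q, x)  # -> x = 12, q = 25
x = x + q  # -> x = 37
if x > 38:  # condition is False
else:
    q = x // 2  # -> q = 18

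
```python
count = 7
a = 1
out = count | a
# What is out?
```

Answer: 7

Derivation:
Trace (tracking out):
count = 7  # -> count = 7
a = 1  # -> a = 1
out = count | a  # -> out = 7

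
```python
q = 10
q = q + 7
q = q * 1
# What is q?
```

Answer: 17

Derivation:
Trace (tracking q):
q = 10  # -> q = 10
q = q + 7  # -> q = 17
q = q * 1  # -> q = 17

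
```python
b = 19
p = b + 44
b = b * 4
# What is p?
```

Answer: 63

Derivation:
Trace (tracking p):
b = 19  # -> b = 19
p = b + 44  # -> p = 63
b = b * 4  # -> b = 76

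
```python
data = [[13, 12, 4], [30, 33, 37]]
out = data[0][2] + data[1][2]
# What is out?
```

Trace (tracking out):
data = [[13, 12, 4], [30, 33, 37]]  # -> data = [[13, 12, 4], [30, 33, 37]]
out = data[0][2] + data[1][2]  # -> out = 41

Answer: 41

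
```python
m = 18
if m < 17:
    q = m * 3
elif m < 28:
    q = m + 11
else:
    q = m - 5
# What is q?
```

Answer: 29

Derivation:
Trace (tracking q):
m = 18  # -> m = 18
if m < 17:  # condition is False
elif m < 28:  # condition is True
    q = m + 11  # -> q = 29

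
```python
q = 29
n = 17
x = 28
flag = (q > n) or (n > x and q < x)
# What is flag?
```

Answer: True

Derivation:
Trace (tracking flag):
q = 29  # -> q = 29
n = 17  # -> n = 17
x = 28  # -> x = 28
flag = q > n or (n > x and q < x)  # -> flag = True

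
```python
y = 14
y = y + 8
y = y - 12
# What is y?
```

Answer: 10

Derivation:
Trace (tracking y):
y = 14  # -> y = 14
y = y + 8  # -> y = 22
y = y - 12  # -> y = 10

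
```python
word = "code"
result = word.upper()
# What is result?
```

Answer: 'CODE'

Derivation:
Trace (tracking result):
word = 'code'  # -> word = 'code'
result = word.upper()  # -> result = 'CODE'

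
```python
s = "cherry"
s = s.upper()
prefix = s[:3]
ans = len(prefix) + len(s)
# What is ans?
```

Trace (tracking ans):
s = 'cherry'  # -> s = 'cherry'
s = s.upper()  # -> s = 'CHERRY'
prefix = s[:3]  # -> prefix = 'CHE'
ans = len(prefix) + len(s)  # -> ans = 9

Answer: 9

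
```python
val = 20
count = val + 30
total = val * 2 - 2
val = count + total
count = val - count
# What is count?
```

Trace (tracking count):
val = 20  # -> val = 20
count = val + 30  # -> count = 50
total = val * 2 - 2  # -> total = 38
val = count + total  # -> val = 88
count = val - count  # -> count = 38

Answer: 38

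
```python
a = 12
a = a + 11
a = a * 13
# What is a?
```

Answer: 299

Derivation:
Trace (tracking a):
a = 12  # -> a = 12
a = a + 11  # -> a = 23
a = a * 13  # -> a = 299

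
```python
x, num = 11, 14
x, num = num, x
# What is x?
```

Trace (tracking x):
x, num = (11, 14)  # -> x = 11, num = 14
x, num = (num, x)  # -> x = 14, num = 11

Answer: 14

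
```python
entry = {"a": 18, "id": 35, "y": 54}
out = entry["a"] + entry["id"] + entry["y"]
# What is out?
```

Trace (tracking out):
entry = {'a': 18, 'id': 35, 'y': 54}  # -> entry = {'a': 18, 'id': 35, 'y': 54}
out = entry['a'] + entry['id'] + entry['y']  # -> out = 107

Answer: 107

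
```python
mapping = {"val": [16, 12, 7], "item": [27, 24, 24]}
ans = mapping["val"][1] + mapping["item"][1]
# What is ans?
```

Trace (tracking ans):
mapping = {'val': [16, 12, 7], 'item': [27, 24, 24]}  # -> mapping = {'val': [16, 12, 7], 'item': [27, 24, 24]}
ans = mapping['val'][1] + mapping['item'][1]  # -> ans = 36

Answer: 36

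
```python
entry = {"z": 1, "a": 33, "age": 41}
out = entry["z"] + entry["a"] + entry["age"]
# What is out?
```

Trace (tracking out):
entry = {'z': 1, 'a': 33, 'age': 41}  # -> entry = {'z': 1, 'a': 33, 'age': 41}
out = entry['z'] + entry['a'] + entry['age']  # -> out = 75

Answer: 75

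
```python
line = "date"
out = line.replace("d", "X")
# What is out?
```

Trace (tracking out):
line = 'date'  # -> line = 'date'
out = line.replace('d', 'X')  # -> out = 'Xate'

Answer: 'Xate'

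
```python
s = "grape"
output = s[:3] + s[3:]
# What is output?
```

Trace (tracking output):
s = 'grape'  # -> s = 'grape'
output = s[:3] + s[3:]  # -> output = 'grape'

Answer: 'grape'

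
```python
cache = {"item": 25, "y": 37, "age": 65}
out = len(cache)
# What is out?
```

Answer: 3

Derivation:
Trace (tracking out):
cache = {'item': 25, 'y': 37, 'age': 65}  # -> cache = {'item': 25, 'y': 37, 'age': 65}
out = len(cache)  # -> out = 3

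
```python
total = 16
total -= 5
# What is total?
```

Trace (tracking total):
total = 16  # -> total = 16
total -= 5  # -> total = 11

Answer: 11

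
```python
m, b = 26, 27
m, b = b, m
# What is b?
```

Trace (tracking b):
m, b = (26, 27)  # -> m = 26, b = 27
m, b = (b, m)  # -> m = 27, b = 26

Answer: 26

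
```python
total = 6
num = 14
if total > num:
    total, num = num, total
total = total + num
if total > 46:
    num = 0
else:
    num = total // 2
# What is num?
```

Trace (tracking num):
total = 6  # -> total = 6
num = 14  # -> num = 14
if total > num:  # condition is False
total = total + num  # -> total = 20
if total > 46:  # condition is False
else:
    num = total // 2  # -> num = 10

Answer: 10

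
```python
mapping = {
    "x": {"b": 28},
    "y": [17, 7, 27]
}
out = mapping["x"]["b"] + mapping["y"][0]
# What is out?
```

Answer: 45

Derivation:
Trace (tracking out):
mapping = {'x': {'b': 28}, 'y': [17, 7, 27]}  # -> mapping = {'x': {'b': 28}, 'y': [17, 7, 27]}
out = mapping['x']['b'] + mapping['y'][0]  # -> out = 45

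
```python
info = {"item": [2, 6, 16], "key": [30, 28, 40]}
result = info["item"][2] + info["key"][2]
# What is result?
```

Answer: 56

Derivation:
Trace (tracking result):
info = {'item': [2, 6, 16], 'key': [30, 28, 40]}  # -> info = {'item': [2, 6, 16], 'key': [30, 28, 40]}
result = info['item'][2] + info['key'][2]  # -> result = 56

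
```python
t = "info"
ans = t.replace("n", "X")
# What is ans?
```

Answer: 'iXfo'

Derivation:
Trace (tracking ans):
t = 'info'  # -> t = 'info'
ans = t.replace('n', 'X')  # -> ans = 'iXfo'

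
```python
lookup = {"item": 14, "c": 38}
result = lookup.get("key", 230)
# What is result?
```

Answer: 230

Derivation:
Trace (tracking result):
lookup = {'item': 14, 'c': 38}  # -> lookup = {'item': 14, 'c': 38}
result = lookup.get('key', 230)  # -> result = 230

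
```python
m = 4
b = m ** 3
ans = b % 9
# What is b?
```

Answer: 64

Derivation:
Trace (tracking b):
m = 4  # -> m = 4
b = m ** 3  # -> b = 64
ans = b % 9  # -> ans = 1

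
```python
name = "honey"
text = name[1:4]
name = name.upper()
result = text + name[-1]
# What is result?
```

Trace (tracking result):
name = 'honey'  # -> name = 'honey'
text = name[1:4]  # -> text = 'one'
name = name.upper()  # -> name = 'HONEY'
result = text + name[-1]  # -> result = 'oneY'

Answer: 'oneY'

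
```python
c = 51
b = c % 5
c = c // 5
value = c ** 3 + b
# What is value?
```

Answer: 1001

Derivation:
Trace (tracking value):
c = 51  # -> c = 51
b = c % 5  # -> b = 1
c = c // 5  # -> c = 10
value = c ** 3 + b  # -> value = 1001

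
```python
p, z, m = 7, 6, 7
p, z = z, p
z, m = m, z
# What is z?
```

Trace (tracking z):
p, z, m = (7, 6, 7)  # -> p = 7, z = 6, m = 7
p, z = (z, p)  # -> p = 6, z = 7
z, m = (m, z)  # -> z = 7, m = 7

Answer: 7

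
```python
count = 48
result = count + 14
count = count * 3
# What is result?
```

Answer: 62

Derivation:
Trace (tracking result):
count = 48  # -> count = 48
result = count + 14  # -> result = 62
count = count * 3  # -> count = 144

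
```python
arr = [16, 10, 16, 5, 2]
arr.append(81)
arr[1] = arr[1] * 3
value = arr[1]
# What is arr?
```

Trace (tracking arr):
arr = [16, 10, 16, 5, 2]  # -> arr = [16, 10, 16, 5, 2]
arr.append(81)  # -> arr = [16, 10, 16, 5, 2, 81]
arr[1] = arr[1] * 3  # -> arr = [16, 30, 16, 5, 2, 81]
value = arr[1]  # -> value = 30

Answer: [16, 30, 16, 5, 2, 81]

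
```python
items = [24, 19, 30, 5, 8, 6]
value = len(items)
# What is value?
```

Answer: 6

Derivation:
Trace (tracking value):
items = [24, 19, 30, 5, 8, 6]  # -> items = [24, 19, 30, 5, 8, 6]
value = len(items)  # -> value = 6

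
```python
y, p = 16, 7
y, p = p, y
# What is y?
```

Trace (tracking y):
y, p = (16, 7)  # -> y = 16, p = 7
y, p = (p, y)  # -> y = 7, p = 16

Answer: 7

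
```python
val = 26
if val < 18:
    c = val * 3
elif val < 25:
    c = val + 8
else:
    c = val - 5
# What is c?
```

Trace (tracking c):
val = 26  # -> val = 26
if val < 18:  # condition is False
elif val < 25:  # condition is False
else:
    c = val - 5  # -> c = 21

Answer: 21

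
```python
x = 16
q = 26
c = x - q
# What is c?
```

Answer: -10

Derivation:
Trace (tracking c):
x = 16  # -> x = 16
q = 26  # -> q = 26
c = x - q  # -> c = -10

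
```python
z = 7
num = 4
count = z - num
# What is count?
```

Trace (tracking count):
z = 7  # -> z = 7
num = 4  # -> num = 4
count = z - num  # -> count = 3

Answer: 3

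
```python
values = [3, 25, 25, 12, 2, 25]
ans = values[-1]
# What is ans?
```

Trace (tracking ans):
values = [3, 25, 25, 12, 2, 25]  # -> values = [3, 25, 25, 12, 2, 25]
ans = values[-1]  # -> ans = 25

Answer: 25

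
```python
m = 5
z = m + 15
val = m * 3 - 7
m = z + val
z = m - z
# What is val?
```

Answer: 8

Derivation:
Trace (tracking val):
m = 5  # -> m = 5
z = m + 15  # -> z = 20
val = m * 3 - 7  # -> val = 8
m = z + val  # -> m = 28
z = m - z  # -> z = 8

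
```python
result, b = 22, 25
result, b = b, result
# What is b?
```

Trace (tracking b):
result, b = (22, 25)  # -> result = 22, b = 25
result, b = (b, result)  # -> result = 25, b = 22

Answer: 22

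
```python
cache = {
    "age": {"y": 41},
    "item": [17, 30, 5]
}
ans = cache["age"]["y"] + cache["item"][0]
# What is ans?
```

Trace (tracking ans):
cache = {'age': {'y': 41}, 'item': [17, 30, 5]}  # -> cache = {'age': {'y': 41}, 'item': [17, 30, 5]}
ans = cache['age']['y'] + cache['item'][0]  # -> ans = 58

Answer: 58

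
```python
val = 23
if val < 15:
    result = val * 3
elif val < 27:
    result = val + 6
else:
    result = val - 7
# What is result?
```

Trace (tracking result):
val = 23  # -> val = 23
if val < 15:  # condition is False
elif val < 27:  # condition is True
    result = val + 6  # -> result = 29

Answer: 29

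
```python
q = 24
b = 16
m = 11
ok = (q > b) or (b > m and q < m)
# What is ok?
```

Trace (tracking ok):
q = 24  # -> q = 24
b = 16  # -> b = 16
m = 11  # -> m = 11
ok = q > b or (b > m and q < m)  # -> ok = True

Answer: True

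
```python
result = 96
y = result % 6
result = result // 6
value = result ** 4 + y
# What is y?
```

Trace (tracking y):
result = 96  # -> result = 96
y = result % 6  # -> y = 0
result = result // 6  # -> result = 16
value = result ** 4 + y  # -> value = 65536

Answer: 0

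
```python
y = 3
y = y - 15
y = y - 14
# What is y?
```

Answer: -26

Derivation:
Trace (tracking y):
y = 3  # -> y = 3
y = y - 15  # -> y = -12
y = y - 14  # -> y = -26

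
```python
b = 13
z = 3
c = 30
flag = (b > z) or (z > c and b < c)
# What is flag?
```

Trace (tracking flag):
b = 13  # -> b = 13
z = 3  # -> z = 3
c = 30  # -> c = 30
flag = b > z or (z > c and b < c)  # -> flag = True

Answer: True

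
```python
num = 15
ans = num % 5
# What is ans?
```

Trace (tracking ans):
num = 15  # -> num = 15
ans = num % 5  # -> ans = 0

Answer: 0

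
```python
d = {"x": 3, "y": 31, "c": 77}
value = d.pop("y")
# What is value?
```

Answer: 31

Derivation:
Trace (tracking value):
d = {'x': 3, 'y': 31, 'c': 77}  # -> d = {'x': 3, 'y': 31, 'c': 77}
value = d.pop('y')  # -> value = 31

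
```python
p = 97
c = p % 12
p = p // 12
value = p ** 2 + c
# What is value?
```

Trace (tracking value):
p = 97  # -> p = 97
c = p % 12  # -> c = 1
p = p // 12  # -> p = 8
value = p ** 2 + c  # -> value = 65

Answer: 65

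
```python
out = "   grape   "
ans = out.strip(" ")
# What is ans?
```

Answer: 'grape'

Derivation:
Trace (tracking ans):
out = '   grape   '  # -> out = '   grape   '
ans = out.strip(' ')  # -> ans = 'grape'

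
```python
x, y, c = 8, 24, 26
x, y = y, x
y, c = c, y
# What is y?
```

Trace (tracking y):
x, y, c = (8, 24, 26)  # -> x = 8, y = 24, c = 26
x, y = (y, x)  # -> x = 24, y = 8
y, c = (c, y)  # -> y = 26, c = 8

Answer: 26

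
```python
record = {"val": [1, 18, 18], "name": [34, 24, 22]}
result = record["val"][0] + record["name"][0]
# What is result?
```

Answer: 35

Derivation:
Trace (tracking result):
record = {'val': [1, 18, 18], 'name': [34, 24, 22]}  # -> record = {'val': [1, 18, 18], 'name': [34, 24, 22]}
result = record['val'][0] + record['name'][0]  # -> result = 35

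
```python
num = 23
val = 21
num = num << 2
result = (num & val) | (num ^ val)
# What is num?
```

Answer: 92

Derivation:
Trace (tracking num):
num = 23  # -> num = 23
val = 21  # -> val = 21
num = num << 2  # -> num = 92
result = num & val | num ^ val  # -> result = 93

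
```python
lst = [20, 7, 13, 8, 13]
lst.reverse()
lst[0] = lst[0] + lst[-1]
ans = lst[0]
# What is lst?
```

Answer: [33, 8, 13, 7, 20]

Derivation:
Trace (tracking lst):
lst = [20, 7, 13, 8, 13]  # -> lst = [20, 7, 13, 8, 13]
lst.reverse()  # -> lst = [13, 8, 13, 7, 20]
lst[0] = lst[0] + lst[-1]  # -> lst = [33, 8, 13, 7, 20]
ans = lst[0]  # -> ans = 33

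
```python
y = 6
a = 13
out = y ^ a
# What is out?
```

Answer: 11

Derivation:
Trace (tracking out):
y = 6  # -> y = 6
a = 13  # -> a = 13
out = y ^ a  # -> out = 11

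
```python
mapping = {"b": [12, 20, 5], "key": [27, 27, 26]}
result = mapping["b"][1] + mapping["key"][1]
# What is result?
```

Answer: 47

Derivation:
Trace (tracking result):
mapping = {'b': [12, 20, 5], 'key': [27, 27, 26]}  # -> mapping = {'b': [12, 20, 5], 'key': [27, 27, 26]}
result = mapping['b'][1] + mapping['key'][1]  # -> result = 47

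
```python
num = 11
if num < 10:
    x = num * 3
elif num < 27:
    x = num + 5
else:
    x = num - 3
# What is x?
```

Trace (tracking x):
num = 11  # -> num = 11
if num < 10:  # condition is False
elif num < 27:  # condition is True
    x = num + 5  # -> x = 16

Answer: 16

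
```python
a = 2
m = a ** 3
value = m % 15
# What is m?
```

Trace (tracking m):
a = 2  # -> a = 2
m = a ** 3  # -> m = 8
value = m % 15  # -> value = 8

Answer: 8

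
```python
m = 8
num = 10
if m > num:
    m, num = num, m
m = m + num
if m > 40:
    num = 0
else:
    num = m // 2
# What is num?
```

Answer: 9

Derivation:
Trace (tracking num):
m = 8  # -> m = 8
num = 10  # -> num = 10
if m > num:  # condition is False
m = m + num  # -> m = 18
if m > 40:  # condition is False
else:
    num = m // 2  # -> num = 9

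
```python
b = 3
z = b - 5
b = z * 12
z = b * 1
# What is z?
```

Answer: -24

Derivation:
Trace (tracking z):
b = 3  # -> b = 3
z = b - 5  # -> z = -2
b = z * 12  # -> b = -24
z = b * 1  # -> z = -24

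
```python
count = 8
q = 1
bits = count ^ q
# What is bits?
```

Answer: 9

Derivation:
Trace (tracking bits):
count = 8  # -> count = 8
q = 1  # -> q = 1
bits = count ^ q  # -> bits = 9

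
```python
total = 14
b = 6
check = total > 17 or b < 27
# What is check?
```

Trace (tracking check):
total = 14  # -> total = 14
b = 6  # -> b = 6
check = total > 17 or b < 27  # -> check = True

Answer: True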